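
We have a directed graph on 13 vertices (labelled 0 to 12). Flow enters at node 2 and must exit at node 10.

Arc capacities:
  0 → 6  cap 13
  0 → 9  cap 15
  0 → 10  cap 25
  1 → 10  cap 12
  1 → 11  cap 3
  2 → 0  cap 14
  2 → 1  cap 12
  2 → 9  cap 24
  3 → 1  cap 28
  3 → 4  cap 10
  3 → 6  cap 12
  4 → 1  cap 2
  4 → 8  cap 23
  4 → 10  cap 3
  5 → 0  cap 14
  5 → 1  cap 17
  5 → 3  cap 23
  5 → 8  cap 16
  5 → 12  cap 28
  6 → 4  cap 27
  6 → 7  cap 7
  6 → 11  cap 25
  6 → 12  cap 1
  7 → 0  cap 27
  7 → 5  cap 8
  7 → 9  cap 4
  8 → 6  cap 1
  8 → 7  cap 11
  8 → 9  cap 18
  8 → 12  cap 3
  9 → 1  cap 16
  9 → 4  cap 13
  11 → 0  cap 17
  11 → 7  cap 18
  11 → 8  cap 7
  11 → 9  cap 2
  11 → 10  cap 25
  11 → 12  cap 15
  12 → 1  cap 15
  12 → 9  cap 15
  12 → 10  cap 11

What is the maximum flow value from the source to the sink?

Maximum flow value: 42

augment #1: 2→0→10 bottleneck 14, total now 14
augment #2: 2→1→10 bottleneck 12, total now 26
augment #3: 2→9→4→10 bottleneck 3, total now 29
augment #4: 2→9→1→11→10 bottleneck 3, total now 32
augment #5: 2→9→4→8→12→10 bottleneck 3, total now 35
augment #6: 2→9→4→8→6→11→10 bottleneck 1, total now 36
augment #7: 2→9→4→8→7→0→10 bottleneck 6, total now 42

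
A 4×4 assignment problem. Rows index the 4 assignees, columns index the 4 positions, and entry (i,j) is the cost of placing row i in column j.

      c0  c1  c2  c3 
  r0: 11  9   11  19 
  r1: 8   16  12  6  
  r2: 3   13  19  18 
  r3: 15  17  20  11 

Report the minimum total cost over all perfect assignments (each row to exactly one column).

Minimum assignment cost: 35

optimal assignment: row0→col1 (cost 9), row1→col2 (cost 12), row2→col0 (cost 3), row3→col3 (cost 11)
total = 9 + 12 + 3 + 11 = 35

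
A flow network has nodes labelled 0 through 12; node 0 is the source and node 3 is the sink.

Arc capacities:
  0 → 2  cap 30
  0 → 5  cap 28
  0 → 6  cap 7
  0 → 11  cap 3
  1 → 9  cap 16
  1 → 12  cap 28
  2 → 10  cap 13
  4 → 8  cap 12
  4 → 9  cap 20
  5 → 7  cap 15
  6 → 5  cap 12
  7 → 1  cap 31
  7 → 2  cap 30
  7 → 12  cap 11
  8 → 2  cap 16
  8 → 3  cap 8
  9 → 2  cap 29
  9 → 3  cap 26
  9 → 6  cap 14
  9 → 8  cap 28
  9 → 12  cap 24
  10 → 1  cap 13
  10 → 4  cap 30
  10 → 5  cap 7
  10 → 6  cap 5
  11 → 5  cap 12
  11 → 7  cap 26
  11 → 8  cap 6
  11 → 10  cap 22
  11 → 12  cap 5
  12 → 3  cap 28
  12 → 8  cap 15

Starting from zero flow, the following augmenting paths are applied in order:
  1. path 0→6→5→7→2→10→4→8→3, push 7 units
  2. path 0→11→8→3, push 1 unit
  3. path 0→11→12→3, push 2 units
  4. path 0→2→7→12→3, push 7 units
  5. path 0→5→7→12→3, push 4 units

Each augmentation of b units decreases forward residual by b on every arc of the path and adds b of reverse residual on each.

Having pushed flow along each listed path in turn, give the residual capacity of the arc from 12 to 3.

after path 1 (0→6→5→7→2→10→4→8→3, push 7): res(12,3)=28
after path 2 (0→11→8→3, push 1): res(12,3)=28
after path 3 (0→11→12→3, push 2): res(12,3)=26
after path 4 (0→2→7→12→3, push 7): res(12,3)=19
after path 5 (0→5→7→12→3, push 4): res(12,3)=15

Residual capacity of (12,3): 15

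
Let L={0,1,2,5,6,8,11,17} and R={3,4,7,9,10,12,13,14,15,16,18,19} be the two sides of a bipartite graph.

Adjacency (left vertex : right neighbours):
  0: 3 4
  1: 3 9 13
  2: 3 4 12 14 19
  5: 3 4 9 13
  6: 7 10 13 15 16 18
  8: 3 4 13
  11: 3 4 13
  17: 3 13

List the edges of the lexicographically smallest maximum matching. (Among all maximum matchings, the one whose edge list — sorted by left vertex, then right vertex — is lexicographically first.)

Lex-smallest maximum matching: {(0,3), (1,9), (2,12), (5,4), (6,7), (8,13)}

|M| = 6 (so the lex-smallest maximum matching has 6 edges)
process left vertices in ascending order; for each, take the smallest-labelled available neighbour that still permits 6 edges overall, or leave it unmatched if none does
lex-smallest matching: {0-3, 1-9, 2-12, 5-4, 6-7, 8-13}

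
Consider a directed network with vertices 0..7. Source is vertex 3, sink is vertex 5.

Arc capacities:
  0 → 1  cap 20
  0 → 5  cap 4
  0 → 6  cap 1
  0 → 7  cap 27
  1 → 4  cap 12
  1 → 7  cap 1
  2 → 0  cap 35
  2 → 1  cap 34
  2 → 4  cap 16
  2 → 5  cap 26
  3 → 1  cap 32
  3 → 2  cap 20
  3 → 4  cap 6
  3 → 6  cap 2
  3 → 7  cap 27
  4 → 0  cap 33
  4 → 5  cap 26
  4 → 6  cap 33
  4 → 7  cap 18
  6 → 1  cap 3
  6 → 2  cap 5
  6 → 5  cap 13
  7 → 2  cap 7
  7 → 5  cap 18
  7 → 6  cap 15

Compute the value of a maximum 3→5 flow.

Maximum flow value: 68

augment #1: 3→2→5 bottleneck 20, total now 20
augment #2: 3→4→5 bottleneck 6, total now 26
augment #3: 3→6→5 bottleneck 2, total now 28
augment #4: 3→7→5 bottleneck 18, total now 46
augment #5: 3→1→4→5 bottleneck 12, total now 58
augment #6: 3→7→2→5 bottleneck 6, total now 64
augment #7: 3→7→6→5 bottleneck 3, total now 67
augment #8: 3→1→7→6→5 bottleneck 1, total now 68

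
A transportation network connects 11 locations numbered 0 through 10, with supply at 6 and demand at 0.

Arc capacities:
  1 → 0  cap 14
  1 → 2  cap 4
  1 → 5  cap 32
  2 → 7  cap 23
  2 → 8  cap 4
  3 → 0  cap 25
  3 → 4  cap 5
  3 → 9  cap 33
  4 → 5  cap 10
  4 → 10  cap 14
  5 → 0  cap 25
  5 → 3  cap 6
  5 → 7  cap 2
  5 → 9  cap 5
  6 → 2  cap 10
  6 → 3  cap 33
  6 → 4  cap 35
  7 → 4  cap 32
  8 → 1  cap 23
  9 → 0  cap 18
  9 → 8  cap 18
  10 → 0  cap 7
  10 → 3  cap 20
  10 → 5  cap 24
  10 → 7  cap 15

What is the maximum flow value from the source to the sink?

Maximum flow value: 61

augment #1: 6→3→0 bottleneck 25, total now 25
augment #2: 6→3→9→0 bottleneck 8, total now 33
augment #3: 6→4→5→0 bottleneck 10, total now 43
augment #4: 6→4→10→0 bottleneck 7, total now 50
augment #5: 6→2→8→1→0 bottleneck 4, total now 54
augment #6: 6→4→10→5→0 bottleneck 7, total now 61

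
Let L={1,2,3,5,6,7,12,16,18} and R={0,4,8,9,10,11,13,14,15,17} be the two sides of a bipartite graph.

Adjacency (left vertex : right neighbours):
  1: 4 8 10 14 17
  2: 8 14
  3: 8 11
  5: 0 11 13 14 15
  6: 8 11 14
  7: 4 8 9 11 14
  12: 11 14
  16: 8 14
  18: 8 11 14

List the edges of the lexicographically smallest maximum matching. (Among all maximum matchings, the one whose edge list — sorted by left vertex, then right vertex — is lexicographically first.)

Lex-smallest maximum matching: {(1,4), (2,8), (3,11), (5,0), (6,14), (7,9)}

|M| = 6 (so the lex-smallest maximum matching has 6 edges)
process left vertices in ascending order; for each, take the smallest-labelled available neighbour that still permits 6 edges overall, or leave it unmatched if none does
lex-smallest matching: {1-4, 2-8, 3-11, 5-0, 6-14, 7-9}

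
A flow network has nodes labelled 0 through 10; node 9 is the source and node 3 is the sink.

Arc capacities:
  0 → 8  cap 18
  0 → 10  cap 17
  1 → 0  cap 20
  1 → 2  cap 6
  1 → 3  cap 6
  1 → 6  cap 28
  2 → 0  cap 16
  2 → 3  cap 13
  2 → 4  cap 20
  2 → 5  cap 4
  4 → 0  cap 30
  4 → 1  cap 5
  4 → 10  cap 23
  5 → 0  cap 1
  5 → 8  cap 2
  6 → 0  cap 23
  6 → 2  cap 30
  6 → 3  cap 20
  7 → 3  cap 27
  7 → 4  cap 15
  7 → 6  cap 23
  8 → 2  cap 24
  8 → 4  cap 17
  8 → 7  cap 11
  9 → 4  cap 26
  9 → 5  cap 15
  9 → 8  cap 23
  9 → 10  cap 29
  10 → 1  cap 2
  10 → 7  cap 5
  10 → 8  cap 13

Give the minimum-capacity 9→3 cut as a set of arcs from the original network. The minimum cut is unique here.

Min-cut arcs: {(2,3), (4,1), (8,7), (10,1), (10,7)} (total capacity 36)

augment #1: 9→4→1→3 push 5
augment #2: 9→8→2→3 push 13
augment #3: 9→8→7→3 push 10
augment #4: 9→10→1→3 push 1
augment #5: 9→10→7→3 push 5
augment #6: 9→5→8→7→3 push 1
augment #7: 9→10→1→6→3 push 1
max flow = 36; residual-reachable set from 9 gives S-side
cut edges (S→T): {(2,3), (4,1), (8,7), (10,1), (10,7)} total cap 36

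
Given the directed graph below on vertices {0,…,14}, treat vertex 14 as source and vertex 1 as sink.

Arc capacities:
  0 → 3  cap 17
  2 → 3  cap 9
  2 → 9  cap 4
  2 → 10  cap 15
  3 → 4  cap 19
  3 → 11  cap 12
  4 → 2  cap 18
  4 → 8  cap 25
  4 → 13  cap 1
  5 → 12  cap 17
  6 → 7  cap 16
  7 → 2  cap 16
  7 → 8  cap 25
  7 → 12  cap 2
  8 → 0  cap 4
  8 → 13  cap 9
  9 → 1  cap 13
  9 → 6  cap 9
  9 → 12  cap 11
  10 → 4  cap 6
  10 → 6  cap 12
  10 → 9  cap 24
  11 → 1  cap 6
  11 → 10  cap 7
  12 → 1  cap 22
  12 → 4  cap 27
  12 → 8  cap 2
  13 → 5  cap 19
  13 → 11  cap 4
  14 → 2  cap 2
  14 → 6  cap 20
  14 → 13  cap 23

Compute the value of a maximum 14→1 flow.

augment #1: 14→2→9→1 bottleneck 2, total now 2
augment #2: 14→13→11→1 bottleneck 4, total now 6
augment #3: 14→6→7→12→1 bottleneck 2, total now 8
augment #4: 14→13→5→12→1 bottleneck 17, total now 25
augment #5: 14→6→7→2→9→1 bottleneck 2, total now 27
augment #6: 14→6→7→2→3→11→1 bottleneck 2, total now 29
augment #7: 14→6→7→2→10→9→1 bottleneck 9, total now 38
augment #8: 14→6→7→2→10→9→12→1 bottleneck 1, total now 39

Maximum flow value: 39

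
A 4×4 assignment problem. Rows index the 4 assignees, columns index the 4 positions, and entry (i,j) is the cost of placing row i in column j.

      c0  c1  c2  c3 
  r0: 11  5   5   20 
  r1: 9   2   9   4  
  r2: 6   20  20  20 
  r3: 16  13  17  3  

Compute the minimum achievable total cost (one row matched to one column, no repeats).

optimal assignment: row0→col2 (cost 5), row1→col1 (cost 2), row2→col0 (cost 6), row3→col3 (cost 3)
total = 5 + 2 + 6 + 3 = 16

Minimum assignment cost: 16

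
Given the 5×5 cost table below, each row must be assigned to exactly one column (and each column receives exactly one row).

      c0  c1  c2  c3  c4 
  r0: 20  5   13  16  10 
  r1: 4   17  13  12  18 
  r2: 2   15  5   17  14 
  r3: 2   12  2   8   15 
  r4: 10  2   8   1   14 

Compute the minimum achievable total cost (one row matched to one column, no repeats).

optimal assignment: row0→col1 (cost 5), row1→col0 (cost 4), row2→col4 (cost 14), row3→col2 (cost 2), row4→col3 (cost 1)
total = 5 + 4 + 14 + 2 + 1 = 26

Minimum assignment cost: 26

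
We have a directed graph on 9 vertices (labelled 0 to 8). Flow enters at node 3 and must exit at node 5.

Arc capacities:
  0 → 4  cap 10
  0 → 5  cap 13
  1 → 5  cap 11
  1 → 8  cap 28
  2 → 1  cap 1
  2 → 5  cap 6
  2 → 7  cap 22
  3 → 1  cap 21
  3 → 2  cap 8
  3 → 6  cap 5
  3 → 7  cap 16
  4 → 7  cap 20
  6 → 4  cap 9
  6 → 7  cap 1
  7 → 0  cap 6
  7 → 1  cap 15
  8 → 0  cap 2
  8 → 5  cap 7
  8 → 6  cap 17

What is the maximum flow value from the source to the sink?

Maximum flow value: 32

augment #1: 3→1→5 bottleneck 11, total now 11
augment #2: 3→2→5 bottleneck 6, total now 17
augment #3: 3→1→8→5 bottleneck 7, total now 24
augment #4: 3→7→0→5 bottleneck 6, total now 30
augment #5: 3→1→8→0→5 bottleneck 2, total now 32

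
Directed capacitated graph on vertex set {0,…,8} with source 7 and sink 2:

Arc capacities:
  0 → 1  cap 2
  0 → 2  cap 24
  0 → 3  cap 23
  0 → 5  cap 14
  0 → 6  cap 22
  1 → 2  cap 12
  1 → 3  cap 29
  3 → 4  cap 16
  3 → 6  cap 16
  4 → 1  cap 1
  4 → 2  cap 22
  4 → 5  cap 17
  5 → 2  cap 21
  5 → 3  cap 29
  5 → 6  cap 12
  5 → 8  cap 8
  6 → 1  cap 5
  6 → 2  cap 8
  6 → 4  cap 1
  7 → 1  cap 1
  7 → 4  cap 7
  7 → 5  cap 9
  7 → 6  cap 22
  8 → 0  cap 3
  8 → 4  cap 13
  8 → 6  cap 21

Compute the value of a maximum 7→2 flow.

augment #1: 7→1→2 bottleneck 1, total now 1
augment #2: 7→4→2 bottleneck 7, total now 8
augment #3: 7→5→2 bottleneck 9, total now 17
augment #4: 7→6→2 bottleneck 8, total now 25
augment #5: 7→6→1→2 bottleneck 5, total now 30
augment #6: 7→6→4→2 bottleneck 1, total now 31

Maximum flow value: 31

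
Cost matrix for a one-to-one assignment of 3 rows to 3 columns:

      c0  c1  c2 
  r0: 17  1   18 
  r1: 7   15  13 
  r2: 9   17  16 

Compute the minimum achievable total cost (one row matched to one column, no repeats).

Minimum assignment cost: 23

optimal assignment: row0→col1 (cost 1), row1→col2 (cost 13), row2→col0 (cost 9)
total = 1 + 13 + 9 = 23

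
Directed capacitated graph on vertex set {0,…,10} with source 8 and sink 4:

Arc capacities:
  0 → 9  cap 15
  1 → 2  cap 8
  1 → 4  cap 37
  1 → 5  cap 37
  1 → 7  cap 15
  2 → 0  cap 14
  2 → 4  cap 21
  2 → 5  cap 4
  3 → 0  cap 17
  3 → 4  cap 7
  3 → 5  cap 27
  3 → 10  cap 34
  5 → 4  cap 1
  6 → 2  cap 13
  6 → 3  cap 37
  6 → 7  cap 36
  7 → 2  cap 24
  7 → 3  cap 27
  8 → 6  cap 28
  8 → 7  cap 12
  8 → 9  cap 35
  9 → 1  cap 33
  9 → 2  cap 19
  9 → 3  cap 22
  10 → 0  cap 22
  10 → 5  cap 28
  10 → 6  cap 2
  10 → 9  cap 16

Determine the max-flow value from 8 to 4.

Maximum flow value: 62

augment #1: 8→6→2→4 bottleneck 13, total now 13
augment #2: 8→6→3→4 bottleneck 7, total now 20
augment #3: 8→7→2→4 bottleneck 8, total now 28
augment #4: 8→9→1→4 bottleneck 33, total now 61
augment #5: 8→6→3→5→4 bottleneck 1, total now 62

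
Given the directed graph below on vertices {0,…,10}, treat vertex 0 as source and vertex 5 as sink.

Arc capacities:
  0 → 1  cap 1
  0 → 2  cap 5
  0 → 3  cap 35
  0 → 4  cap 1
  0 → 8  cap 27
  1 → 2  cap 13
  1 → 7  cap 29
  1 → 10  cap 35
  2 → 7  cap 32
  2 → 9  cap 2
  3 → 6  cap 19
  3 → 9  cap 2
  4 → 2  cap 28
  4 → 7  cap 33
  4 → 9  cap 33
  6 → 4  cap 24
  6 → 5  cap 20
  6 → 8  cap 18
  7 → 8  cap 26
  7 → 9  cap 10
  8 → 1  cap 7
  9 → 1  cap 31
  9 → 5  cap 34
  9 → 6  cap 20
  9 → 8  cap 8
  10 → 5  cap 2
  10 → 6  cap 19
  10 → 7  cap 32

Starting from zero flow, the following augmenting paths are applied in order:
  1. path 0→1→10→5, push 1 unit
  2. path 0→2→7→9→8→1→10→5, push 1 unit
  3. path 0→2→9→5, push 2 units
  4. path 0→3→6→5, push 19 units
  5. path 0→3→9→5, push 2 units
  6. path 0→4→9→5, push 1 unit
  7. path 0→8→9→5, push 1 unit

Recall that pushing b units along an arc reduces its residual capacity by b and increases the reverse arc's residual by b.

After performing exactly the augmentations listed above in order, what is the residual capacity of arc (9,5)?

Residual capacity of (9,5): 28

after path 1 (0→1→10→5, push 1): res(9,5)=34
after path 2 (0→2→7→9→8→1→10→5, push 1): res(9,5)=34
after path 3 (0→2→9→5, push 2): res(9,5)=32
after path 4 (0→3→6→5, push 19): res(9,5)=32
after path 5 (0→3→9→5, push 2): res(9,5)=30
after path 6 (0→4→9→5, push 1): res(9,5)=29
after path 7 (0→8→9→5, push 1): res(9,5)=28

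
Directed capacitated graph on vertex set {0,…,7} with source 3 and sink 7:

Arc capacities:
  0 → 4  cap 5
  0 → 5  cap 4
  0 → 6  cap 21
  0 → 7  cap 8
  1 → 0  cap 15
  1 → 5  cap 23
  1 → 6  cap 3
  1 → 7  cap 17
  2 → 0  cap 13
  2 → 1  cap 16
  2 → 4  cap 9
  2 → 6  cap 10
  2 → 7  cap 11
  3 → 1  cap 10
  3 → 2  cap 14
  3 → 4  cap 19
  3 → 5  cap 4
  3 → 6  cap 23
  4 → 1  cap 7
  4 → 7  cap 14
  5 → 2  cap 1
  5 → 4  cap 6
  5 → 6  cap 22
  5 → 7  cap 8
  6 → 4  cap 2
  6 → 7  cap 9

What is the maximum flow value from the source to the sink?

augment #1: 3→1→7 bottleneck 10, total now 10
augment #2: 3→2→7 bottleneck 11, total now 21
augment #3: 3→4→7 bottleneck 14, total now 35
augment #4: 3→5→7 bottleneck 4, total now 39
augment #5: 3→6→7 bottleneck 9, total now 48
augment #6: 3→2→0→7 bottleneck 3, total now 51
augment #7: 3→4→1→7 bottleneck 5, total now 56
augment #8: 3→6→4→1→7 bottleneck 2, total now 58

Maximum flow value: 58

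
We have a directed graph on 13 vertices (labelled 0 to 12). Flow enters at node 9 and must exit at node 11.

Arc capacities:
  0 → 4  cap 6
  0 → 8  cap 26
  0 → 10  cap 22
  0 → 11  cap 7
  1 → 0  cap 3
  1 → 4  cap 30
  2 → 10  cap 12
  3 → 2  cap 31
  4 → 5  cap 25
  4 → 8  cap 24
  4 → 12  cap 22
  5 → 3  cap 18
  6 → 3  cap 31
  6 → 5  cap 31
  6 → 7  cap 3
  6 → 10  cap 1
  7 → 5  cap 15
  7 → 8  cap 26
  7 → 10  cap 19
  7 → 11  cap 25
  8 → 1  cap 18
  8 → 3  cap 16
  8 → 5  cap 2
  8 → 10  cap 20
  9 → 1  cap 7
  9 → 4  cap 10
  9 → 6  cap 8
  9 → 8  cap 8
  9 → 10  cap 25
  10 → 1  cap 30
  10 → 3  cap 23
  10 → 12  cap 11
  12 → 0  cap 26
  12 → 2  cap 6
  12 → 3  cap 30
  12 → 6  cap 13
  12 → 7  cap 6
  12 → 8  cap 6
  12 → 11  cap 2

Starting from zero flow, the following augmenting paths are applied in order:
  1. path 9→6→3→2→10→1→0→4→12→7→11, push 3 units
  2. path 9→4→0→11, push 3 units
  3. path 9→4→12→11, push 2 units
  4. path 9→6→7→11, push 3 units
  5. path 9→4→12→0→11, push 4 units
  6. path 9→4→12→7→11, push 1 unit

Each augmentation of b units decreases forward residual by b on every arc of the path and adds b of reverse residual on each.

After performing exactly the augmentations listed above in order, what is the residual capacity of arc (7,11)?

after path 1 (9→6→3→2→10→1→0→4→12→7→11, push 3): res(7,11)=22
after path 2 (9→4→0→11, push 3): res(7,11)=22
after path 3 (9→4→12→11, push 2): res(7,11)=22
after path 4 (9→6→7→11, push 3): res(7,11)=19
after path 5 (9→4→12→0→11, push 4): res(7,11)=19
after path 6 (9→4→12→7→11, push 1): res(7,11)=18

Residual capacity of (7,11): 18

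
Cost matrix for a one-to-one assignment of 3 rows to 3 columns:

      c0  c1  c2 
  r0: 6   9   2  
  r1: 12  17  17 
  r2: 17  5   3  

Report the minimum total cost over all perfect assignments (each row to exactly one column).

Minimum assignment cost: 19

optimal assignment: row0→col2 (cost 2), row1→col0 (cost 12), row2→col1 (cost 5)
total = 2 + 12 + 5 = 19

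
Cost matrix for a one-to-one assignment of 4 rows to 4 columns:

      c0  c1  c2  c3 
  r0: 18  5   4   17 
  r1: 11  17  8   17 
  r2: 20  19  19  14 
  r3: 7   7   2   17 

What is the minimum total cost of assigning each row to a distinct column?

optimal assignment: row0→col1 (cost 5), row1→col0 (cost 11), row2→col3 (cost 14), row3→col2 (cost 2)
total = 5 + 11 + 14 + 2 = 32

Minimum assignment cost: 32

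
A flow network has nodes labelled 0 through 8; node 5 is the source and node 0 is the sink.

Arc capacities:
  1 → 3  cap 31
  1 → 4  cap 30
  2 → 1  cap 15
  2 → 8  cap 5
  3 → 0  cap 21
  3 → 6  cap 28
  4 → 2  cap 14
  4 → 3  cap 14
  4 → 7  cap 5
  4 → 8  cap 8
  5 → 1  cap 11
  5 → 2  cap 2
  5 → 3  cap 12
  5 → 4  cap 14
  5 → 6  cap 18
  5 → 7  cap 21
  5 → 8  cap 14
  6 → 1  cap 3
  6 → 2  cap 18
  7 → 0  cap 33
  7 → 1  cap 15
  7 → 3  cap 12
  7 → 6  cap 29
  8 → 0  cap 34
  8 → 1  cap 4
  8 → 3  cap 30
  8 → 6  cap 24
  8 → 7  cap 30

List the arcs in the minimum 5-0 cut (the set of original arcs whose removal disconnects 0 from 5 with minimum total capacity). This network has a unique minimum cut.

augment #1: 5→3→0 push 12
augment #2: 5→7→0 push 21
augment #3: 5→8→0 push 14
augment #4: 5→1→3→0 push 9
augment #5: 5→2→8→0 push 2
augment #6: 5→4→7→0 push 5
augment #7: 5→4→8→0 push 8
augment #8: 5→4→2→8→0 push 1
augment #9: 5→6→2→8→0 push 2
max flow = 74; residual-reachable set from 5 gives S-side
cut edges (S→T): {(2,8), (3,0), (4,7), (4,8), (5,7), (5,8)} total cap 74

Min-cut arcs: {(2,8), (3,0), (4,7), (4,8), (5,7), (5,8)} (total capacity 74)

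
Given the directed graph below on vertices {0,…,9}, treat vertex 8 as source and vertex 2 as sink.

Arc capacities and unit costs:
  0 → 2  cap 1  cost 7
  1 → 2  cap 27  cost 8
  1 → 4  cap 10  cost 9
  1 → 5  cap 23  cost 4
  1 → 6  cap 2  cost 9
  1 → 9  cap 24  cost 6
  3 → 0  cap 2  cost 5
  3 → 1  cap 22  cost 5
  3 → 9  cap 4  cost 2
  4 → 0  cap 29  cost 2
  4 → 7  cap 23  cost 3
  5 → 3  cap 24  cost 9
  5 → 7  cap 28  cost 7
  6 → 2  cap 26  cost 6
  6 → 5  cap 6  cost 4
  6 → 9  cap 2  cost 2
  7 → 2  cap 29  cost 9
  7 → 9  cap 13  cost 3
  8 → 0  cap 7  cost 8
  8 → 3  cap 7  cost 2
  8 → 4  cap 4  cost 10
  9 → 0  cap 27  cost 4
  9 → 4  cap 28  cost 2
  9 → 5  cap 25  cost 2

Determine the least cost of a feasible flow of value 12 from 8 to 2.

shortest-cost path #1: 8→3→0→2 push 1 @ unit cost 14 (adds 14)
shortest-cost path #2: 8→3→1→2 push 6 @ unit cost 15 (adds 90)
shortest-cost path #3: 8→0→3→1→2 push 1 @ unit cost 16 (adds 16)
shortest-cost path #4: 8→4→7→2 push 4 @ unit cost 22 (adds 88)
total cost = 208

Minimum cost for 12 units: 208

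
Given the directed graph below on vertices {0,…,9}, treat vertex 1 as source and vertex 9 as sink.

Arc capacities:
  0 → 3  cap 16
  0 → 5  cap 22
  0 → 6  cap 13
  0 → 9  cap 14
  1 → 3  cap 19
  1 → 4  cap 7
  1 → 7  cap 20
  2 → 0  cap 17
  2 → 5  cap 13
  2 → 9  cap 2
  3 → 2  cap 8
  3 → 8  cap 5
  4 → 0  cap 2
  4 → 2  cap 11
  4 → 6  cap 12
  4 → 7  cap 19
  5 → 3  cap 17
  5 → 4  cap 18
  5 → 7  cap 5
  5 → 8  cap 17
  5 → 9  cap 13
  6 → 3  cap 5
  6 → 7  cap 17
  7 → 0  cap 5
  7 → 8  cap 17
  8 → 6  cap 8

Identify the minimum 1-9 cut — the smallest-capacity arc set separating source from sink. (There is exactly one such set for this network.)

Min-cut arcs: {(1,4), (3,2), (7,0)} (total capacity 20)

augment #1: 1→3→2→9 push 2
augment #2: 1→4→0→9 push 2
augment #3: 1→7→0→9 push 5
augment #4: 1→3→2→0→9 push 6
augment #5: 1→4→2→0→9 push 1
augment #6: 1→4→2→5→9 push 4
max flow = 20; residual-reachable set from 1 gives S-side
cut edges (S→T): {(1,4), (3,2), (7,0)} total cap 20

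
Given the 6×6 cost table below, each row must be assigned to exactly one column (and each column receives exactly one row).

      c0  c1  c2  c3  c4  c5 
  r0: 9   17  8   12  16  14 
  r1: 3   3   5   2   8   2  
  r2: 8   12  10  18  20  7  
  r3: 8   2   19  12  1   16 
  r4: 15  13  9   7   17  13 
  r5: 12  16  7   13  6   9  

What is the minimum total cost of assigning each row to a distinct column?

one of 2 optimal assignments: row0→col2 (cost 8), row1→col0 (cost 3), row2→col5 (cost 7), row3→col1 (cost 2), row4→col3 (cost 7), row5→col4 (cost 6)
total = 8 + 3 + 7 + 2 + 7 + 6 = 33

Minimum assignment cost: 33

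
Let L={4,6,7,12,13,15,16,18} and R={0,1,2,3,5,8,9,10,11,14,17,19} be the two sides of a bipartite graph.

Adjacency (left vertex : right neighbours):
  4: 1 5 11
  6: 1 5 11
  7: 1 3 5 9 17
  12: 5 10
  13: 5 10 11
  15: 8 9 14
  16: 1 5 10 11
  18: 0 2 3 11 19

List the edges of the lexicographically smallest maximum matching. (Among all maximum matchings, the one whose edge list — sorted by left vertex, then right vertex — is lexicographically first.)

Lex-smallest maximum matching: {(4,1), (6,5), (7,3), (12,10), (13,11), (15,8), (18,0)}

|M| = 7 (so the lex-smallest maximum matching has 7 edges)
process left vertices in ascending order; for each, take the smallest-labelled available neighbour that still permits 7 edges overall, or leave it unmatched if none does
lex-smallest matching: {4-1, 6-5, 7-3, 12-10, 13-11, 15-8, 18-0}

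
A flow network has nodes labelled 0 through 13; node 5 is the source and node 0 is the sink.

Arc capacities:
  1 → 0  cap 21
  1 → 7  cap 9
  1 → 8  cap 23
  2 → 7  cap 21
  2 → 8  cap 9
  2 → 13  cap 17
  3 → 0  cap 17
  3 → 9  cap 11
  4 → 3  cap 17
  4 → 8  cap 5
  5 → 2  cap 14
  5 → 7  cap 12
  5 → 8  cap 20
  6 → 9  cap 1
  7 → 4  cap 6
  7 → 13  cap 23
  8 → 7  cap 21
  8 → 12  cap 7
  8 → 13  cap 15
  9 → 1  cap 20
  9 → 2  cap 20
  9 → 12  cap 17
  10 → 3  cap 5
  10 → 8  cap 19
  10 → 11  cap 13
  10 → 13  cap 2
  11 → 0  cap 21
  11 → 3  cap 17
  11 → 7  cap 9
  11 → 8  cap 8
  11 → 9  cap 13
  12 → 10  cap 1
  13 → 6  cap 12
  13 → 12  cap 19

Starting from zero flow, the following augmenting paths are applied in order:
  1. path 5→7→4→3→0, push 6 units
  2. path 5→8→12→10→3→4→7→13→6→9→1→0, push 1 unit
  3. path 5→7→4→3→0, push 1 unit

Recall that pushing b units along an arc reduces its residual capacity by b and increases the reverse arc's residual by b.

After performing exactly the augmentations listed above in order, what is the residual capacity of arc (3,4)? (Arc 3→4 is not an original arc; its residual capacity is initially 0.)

Residual capacity of (3,4): 6

after path 1 (5→7→4→3→0, push 6): res(3,4)=6
after path 2 (5→8→12→10→3→4→7→13→6→9→1→0, push 1): res(3,4)=5
after path 3 (5→7→4→3→0, push 1): res(3,4)=6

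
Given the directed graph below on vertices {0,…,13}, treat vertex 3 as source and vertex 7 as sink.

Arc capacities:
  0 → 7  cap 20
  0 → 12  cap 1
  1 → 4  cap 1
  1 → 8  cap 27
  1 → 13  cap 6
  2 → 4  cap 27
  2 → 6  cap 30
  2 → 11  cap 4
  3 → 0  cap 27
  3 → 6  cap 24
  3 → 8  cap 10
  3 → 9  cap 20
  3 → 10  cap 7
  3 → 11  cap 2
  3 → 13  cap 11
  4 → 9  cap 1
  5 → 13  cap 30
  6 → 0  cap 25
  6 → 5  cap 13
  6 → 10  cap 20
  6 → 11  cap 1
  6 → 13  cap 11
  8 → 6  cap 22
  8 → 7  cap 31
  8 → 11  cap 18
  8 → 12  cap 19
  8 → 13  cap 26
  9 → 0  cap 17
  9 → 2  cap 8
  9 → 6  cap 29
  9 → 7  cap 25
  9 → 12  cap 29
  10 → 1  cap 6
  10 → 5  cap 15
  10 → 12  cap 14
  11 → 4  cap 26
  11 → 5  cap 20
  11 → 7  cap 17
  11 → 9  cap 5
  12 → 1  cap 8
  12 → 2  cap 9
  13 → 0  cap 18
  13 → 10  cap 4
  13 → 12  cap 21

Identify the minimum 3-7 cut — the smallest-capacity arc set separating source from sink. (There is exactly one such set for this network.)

augment #1: 3→0→7 push 20
augment #2: 3→8→7 push 10
augment #3: 3→9→7 push 20
augment #4: 3→11→7 push 2
augment #5: 3→6→11→7 push 1
augment #6: 3→10→1→8→7 push 6
augment #7: 3→0→12→1→8→7 push 1
augment #8: 3→10→12→1→8→7 push 1
augment #9: 3→13→12→1→8→7 push 6
augment #10: 3→13→12→2→11→7 push 4
augment #11: 3→13→12→2→4→9→7 push 1
max flow = 72; residual-reachable set from 3 gives S-side
cut edges (S→T): {(0,7), (2,11), (3,8), (3,9), (3,11), (4,9), (6,11), (10,1), (12,1)} total cap 72

Min-cut arcs: {(0,7), (2,11), (3,8), (3,9), (3,11), (4,9), (6,11), (10,1), (12,1)} (total capacity 72)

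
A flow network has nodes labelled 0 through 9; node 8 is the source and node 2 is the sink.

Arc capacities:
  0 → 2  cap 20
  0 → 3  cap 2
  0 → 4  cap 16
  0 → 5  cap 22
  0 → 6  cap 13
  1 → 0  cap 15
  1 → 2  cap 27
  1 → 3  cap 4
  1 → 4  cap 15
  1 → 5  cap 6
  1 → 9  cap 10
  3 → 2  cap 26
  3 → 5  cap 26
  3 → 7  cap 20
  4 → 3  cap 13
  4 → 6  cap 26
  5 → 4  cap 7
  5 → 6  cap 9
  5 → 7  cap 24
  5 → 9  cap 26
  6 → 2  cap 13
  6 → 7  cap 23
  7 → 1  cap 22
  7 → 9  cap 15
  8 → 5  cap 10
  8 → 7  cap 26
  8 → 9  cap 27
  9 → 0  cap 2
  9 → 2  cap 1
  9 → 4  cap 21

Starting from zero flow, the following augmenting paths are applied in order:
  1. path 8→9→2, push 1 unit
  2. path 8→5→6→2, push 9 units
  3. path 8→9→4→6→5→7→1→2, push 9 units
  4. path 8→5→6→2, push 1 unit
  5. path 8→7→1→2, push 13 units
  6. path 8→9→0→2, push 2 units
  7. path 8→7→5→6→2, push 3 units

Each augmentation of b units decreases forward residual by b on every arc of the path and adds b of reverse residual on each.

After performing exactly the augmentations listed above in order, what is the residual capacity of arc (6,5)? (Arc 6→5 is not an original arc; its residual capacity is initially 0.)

Residual capacity of (6,5): 4

after path 1 (8→9→2, push 1): res(6,5)=0
after path 2 (8→5→6→2, push 9): res(6,5)=9
after path 3 (8→9→4→6→5→7→1→2, push 9): res(6,5)=0
after path 4 (8→5→6→2, push 1): res(6,5)=1
after path 5 (8→7→1→2, push 13): res(6,5)=1
after path 6 (8→9→0→2, push 2): res(6,5)=1
after path 7 (8→7→5→6→2, push 3): res(6,5)=4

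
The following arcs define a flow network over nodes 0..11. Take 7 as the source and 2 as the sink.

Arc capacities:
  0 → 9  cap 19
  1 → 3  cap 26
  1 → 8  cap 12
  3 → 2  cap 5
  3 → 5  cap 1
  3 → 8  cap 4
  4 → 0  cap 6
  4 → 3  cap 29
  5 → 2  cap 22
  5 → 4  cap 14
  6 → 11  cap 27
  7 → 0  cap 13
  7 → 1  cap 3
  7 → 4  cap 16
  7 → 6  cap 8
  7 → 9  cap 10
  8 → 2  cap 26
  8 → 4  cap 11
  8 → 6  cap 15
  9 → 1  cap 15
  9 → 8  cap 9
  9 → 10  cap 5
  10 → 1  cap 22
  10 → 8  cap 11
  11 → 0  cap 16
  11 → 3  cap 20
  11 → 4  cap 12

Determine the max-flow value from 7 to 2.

Maximum flow value: 32

augment #1: 7→1→3→2 bottleneck 3, total now 3
augment #2: 7→4→3→2 bottleneck 2, total now 5
augment #3: 7→9→8→2 bottleneck 9, total now 14
augment #4: 7→4→3→5→2 bottleneck 1, total now 15
augment #5: 7→4→3→8→2 bottleneck 4, total now 19
augment #6: 7→9→1→8→2 bottleneck 1, total now 20
augment #7: 7→0→9→1→8→2 bottleneck 11, total now 31
augment #8: 7→0→9→10→8→2 bottleneck 1, total now 32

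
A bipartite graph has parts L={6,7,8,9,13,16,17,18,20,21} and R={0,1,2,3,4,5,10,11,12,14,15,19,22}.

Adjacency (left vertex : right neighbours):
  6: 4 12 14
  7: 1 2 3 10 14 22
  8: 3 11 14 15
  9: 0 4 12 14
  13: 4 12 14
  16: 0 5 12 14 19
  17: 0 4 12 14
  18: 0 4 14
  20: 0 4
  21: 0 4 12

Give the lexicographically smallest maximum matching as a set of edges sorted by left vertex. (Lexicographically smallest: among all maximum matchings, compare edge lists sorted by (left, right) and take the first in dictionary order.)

Lex-smallest maximum matching: {(6,4), (7,1), (8,3), (9,0), (13,12), (16,5), (17,14)}

|M| = 7 (so the lex-smallest maximum matching has 7 edges)
process left vertices in ascending order; for each, take the smallest-labelled available neighbour that still permits 7 edges overall, or leave it unmatched if none does
lex-smallest matching: {6-4, 7-1, 8-3, 9-0, 13-12, 16-5, 17-14}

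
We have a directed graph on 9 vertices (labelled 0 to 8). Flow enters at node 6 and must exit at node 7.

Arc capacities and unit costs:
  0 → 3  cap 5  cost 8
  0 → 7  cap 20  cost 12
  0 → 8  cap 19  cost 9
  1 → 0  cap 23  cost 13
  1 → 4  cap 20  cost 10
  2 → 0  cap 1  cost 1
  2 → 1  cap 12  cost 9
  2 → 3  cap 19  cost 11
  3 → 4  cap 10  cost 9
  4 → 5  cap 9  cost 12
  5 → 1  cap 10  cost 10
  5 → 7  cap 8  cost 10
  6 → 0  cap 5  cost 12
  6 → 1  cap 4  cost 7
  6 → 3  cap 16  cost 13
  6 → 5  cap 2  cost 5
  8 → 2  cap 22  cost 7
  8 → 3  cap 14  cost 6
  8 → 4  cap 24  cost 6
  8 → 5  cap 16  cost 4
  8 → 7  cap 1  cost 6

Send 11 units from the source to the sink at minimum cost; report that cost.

Minimum cost for 11 units: 278

shortest-cost path #1: 6→5→7 push 2 @ unit cost 15 (adds 30)
shortest-cost path #2: 6→0→7 push 5 @ unit cost 24 (adds 120)
shortest-cost path #3: 6→1→0→7 push 4 @ unit cost 32 (adds 128)
total cost = 278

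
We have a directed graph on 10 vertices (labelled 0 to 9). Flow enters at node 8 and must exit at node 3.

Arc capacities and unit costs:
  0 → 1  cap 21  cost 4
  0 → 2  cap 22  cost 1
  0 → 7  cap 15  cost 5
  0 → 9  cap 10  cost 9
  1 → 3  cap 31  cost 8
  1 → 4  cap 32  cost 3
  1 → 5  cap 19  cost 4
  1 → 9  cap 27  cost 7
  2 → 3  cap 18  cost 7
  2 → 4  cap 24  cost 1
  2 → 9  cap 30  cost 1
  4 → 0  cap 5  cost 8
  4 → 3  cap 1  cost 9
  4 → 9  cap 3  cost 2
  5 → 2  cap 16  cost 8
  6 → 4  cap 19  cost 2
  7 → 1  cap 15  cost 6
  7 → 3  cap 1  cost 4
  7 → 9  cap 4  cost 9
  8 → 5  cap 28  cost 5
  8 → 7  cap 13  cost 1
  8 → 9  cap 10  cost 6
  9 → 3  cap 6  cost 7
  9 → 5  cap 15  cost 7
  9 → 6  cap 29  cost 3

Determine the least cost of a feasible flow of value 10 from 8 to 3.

Minimum cost for 10 units: 128

shortest-cost path #1: 8→7→3 push 1 @ unit cost 5 (adds 5)
shortest-cost path #2: 8→9→3 push 6 @ unit cost 13 (adds 78)
shortest-cost path #3: 8→7→1→3 push 3 @ unit cost 15 (adds 45)
total cost = 128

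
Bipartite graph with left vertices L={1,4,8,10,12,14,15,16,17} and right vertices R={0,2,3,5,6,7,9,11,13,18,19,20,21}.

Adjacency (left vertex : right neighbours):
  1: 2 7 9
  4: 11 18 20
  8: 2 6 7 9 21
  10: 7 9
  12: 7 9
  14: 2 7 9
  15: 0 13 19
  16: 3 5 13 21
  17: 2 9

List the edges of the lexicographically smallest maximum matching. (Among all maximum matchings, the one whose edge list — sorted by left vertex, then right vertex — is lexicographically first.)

Lex-smallest maximum matching: {(1,2), (4,11), (8,6), (10,7), (12,9), (15,0), (16,3)}

|M| = 7 (so the lex-smallest maximum matching has 7 edges)
process left vertices in ascending order; for each, take the smallest-labelled available neighbour that still permits 7 edges overall, or leave it unmatched if none does
lex-smallest matching: {1-2, 4-11, 8-6, 10-7, 12-9, 15-0, 16-3}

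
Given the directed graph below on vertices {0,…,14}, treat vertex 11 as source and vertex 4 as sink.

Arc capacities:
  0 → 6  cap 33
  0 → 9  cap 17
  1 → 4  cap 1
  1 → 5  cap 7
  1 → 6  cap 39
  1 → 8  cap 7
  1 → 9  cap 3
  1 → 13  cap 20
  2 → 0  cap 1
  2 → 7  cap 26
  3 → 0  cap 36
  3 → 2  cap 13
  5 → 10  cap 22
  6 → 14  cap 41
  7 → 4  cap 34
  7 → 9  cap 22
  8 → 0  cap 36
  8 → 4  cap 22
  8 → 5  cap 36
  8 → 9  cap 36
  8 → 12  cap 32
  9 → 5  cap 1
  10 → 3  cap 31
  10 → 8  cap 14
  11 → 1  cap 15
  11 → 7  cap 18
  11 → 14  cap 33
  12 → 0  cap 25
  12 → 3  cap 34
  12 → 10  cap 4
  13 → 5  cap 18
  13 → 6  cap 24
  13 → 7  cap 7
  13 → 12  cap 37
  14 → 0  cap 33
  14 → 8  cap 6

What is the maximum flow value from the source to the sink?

augment #1: 11→1→4 bottleneck 1, total now 1
augment #2: 11→7→4 bottleneck 18, total now 19
augment #3: 11→1→8→4 bottleneck 7, total now 26
augment #4: 11→14→8→4 bottleneck 6, total now 32
augment #5: 11→1→13→7→4 bottleneck 7, total now 39
augment #6: 11→14→0→9→5→10→8→4 bottleneck 1, total now 40

Maximum flow value: 40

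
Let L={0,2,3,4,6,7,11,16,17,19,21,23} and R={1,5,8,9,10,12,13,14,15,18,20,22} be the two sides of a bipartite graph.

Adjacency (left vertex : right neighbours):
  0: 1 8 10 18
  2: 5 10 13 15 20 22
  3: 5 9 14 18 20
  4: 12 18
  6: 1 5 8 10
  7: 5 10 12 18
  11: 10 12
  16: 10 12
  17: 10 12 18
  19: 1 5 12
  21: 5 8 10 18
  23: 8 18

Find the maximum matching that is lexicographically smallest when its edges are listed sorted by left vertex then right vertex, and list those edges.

Lex-smallest maximum matching: {(0,1), (2,13), (3,9), (4,12), (6,5), (7,10), (17,18), (21,8)}

|M| = 8 (so the lex-smallest maximum matching has 8 edges)
process left vertices in ascending order; for each, take the smallest-labelled available neighbour that still permits 8 edges overall, or leave it unmatched if none does
lex-smallest matching: {0-1, 2-13, 3-9, 4-12, 6-5, 7-10, 17-18, 21-8}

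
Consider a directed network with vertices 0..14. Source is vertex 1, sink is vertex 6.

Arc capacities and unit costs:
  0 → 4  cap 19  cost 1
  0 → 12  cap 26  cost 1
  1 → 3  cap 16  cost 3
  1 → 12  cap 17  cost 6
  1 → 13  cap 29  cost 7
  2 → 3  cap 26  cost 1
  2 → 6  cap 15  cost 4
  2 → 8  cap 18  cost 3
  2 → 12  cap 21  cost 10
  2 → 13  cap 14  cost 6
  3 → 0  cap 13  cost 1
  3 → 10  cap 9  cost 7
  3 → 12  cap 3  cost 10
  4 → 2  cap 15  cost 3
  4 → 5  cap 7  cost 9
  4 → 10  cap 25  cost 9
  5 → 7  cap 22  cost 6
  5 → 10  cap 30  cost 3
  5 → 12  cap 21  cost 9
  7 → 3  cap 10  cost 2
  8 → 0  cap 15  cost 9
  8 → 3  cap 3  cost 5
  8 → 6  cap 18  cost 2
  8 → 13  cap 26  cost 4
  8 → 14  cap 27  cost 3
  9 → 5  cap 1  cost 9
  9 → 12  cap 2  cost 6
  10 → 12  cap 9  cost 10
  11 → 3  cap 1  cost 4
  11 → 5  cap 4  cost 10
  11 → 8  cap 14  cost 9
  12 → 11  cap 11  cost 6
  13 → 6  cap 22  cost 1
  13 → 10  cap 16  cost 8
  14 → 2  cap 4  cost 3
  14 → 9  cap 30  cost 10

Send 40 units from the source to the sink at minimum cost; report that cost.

Minimum cost for 40 units: 447

shortest-cost path #1: 1→13→6 push 22 @ unit cost 8 (adds 176)
shortest-cost path #2: 1→3→0→4→2→6 push 13 @ unit cost 12 (adds 156)
shortest-cost path #3: 1→12→11→8→6 push 5 @ unit cost 23 (adds 115)
total cost = 447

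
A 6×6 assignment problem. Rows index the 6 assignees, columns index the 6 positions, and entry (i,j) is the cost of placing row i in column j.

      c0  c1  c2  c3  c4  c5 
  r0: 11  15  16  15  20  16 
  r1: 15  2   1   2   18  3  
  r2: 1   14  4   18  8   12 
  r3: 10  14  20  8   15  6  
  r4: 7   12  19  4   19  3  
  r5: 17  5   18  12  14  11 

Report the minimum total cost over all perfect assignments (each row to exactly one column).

Minimum assignment cost: 35

optimal assignment: row0→col0 (cost 11), row1→col2 (cost 1), row2→col4 (cost 8), row3→col5 (cost 6), row4→col3 (cost 4), row5→col1 (cost 5)
total = 11 + 1 + 8 + 6 + 4 + 5 = 35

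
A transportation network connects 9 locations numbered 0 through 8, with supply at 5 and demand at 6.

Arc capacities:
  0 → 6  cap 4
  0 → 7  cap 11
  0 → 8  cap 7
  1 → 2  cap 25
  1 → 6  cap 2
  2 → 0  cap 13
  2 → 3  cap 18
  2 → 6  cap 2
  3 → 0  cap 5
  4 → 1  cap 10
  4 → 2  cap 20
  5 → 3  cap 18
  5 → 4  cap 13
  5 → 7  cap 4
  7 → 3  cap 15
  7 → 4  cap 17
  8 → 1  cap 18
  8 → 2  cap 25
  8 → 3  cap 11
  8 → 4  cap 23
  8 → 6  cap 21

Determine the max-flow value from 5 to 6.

augment #1: 5→3→0→6 bottleneck 4, total now 4
augment #2: 5→4→1→6 bottleneck 2, total now 6
augment #3: 5→4→2→6 bottleneck 2, total now 8
augment #4: 5→3→0→8→6 bottleneck 1, total now 9
augment #5: 5→4→2→0→8→6 bottleneck 6, total now 15

Maximum flow value: 15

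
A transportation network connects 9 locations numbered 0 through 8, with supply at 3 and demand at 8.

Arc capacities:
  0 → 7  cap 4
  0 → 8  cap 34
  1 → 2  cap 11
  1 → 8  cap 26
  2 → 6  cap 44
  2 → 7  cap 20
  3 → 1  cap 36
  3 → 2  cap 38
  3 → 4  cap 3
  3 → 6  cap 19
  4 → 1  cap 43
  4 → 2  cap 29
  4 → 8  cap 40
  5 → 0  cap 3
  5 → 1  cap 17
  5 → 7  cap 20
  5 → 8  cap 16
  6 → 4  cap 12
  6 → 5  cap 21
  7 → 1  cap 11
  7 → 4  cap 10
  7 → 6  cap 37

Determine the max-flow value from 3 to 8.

Maximum flow value: 70

augment #1: 3→1→8 bottleneck 26, total now 26
augment #2: 3→4→8 bottleneck 3, total now 29
augment #3: 3→6→4→8 bottleneck 12, total now 41
augment #4: 3→6→5→8 bottleneck 7, total now 48
augment #5: 3→2→6→5→8 bottleneck 9, total now 57
augment #6: 3→2→7→4→8 bottleneck 10, total now 67
augment #7: 3→2→6→5→0→8 bottleneck 3, total now 70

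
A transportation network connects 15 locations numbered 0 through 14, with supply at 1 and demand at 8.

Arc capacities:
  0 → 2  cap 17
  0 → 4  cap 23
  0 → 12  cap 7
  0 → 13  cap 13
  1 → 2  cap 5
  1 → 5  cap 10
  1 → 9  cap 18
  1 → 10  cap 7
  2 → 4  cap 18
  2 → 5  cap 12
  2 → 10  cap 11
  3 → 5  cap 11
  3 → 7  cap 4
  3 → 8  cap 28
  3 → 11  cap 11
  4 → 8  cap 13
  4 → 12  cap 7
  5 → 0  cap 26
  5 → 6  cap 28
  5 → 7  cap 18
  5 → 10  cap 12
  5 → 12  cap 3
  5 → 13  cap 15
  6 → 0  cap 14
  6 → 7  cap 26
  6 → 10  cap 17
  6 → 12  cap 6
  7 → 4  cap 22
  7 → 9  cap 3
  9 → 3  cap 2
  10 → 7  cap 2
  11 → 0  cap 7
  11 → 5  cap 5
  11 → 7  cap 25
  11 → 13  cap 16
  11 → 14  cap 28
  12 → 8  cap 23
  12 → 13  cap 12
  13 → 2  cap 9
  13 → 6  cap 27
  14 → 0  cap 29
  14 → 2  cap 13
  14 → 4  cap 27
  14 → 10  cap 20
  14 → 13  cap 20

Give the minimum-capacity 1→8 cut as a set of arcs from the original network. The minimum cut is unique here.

Min-cut arcs: {(1,2), (1,5), (9,3), (10,7)} (total capacity 19)

augment #1: 1→2→4→8 push 5
augment #2: 1→5→12→8 push 3
augment #3: 1→9→3→8 push 2
augment #4: 1→5→0→4→8 push 7
augment #5: 1→10→7→4→8 push 1
augment #6: 1→10→7→4→12→8 push 1
max flow = 19; residual-reachable set from 1 gives S-side
cut edges (S→T): {(1,2), (1,5), (9,3), (10,7)} total cap 19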